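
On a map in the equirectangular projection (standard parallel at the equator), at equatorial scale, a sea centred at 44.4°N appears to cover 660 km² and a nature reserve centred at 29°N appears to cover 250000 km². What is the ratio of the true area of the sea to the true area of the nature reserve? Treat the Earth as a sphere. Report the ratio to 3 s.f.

0.00216

Plate carrée has h = 1 and k = sec φ, giving areal scale sec φ; true area = (apparent area) · cos φ.
True area of sea: 660 × cos(44.4°) = 660 × 0.7145 = 471.6 km².
True area of nature reserve: 250000 × cos(29°) = 250000 × 0.8746 = 218700 km².
Ratio = 471.6 / 218700 ≈ 0.00216.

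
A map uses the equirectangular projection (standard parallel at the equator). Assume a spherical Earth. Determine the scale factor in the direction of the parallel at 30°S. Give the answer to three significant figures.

Plate carrée maps x = Rλ, y = Rφ. The meridian scale is h = 1 and the parallel scale is k = 1/cos φ = sec φ.
k = 1/cos 30° = 1/0.8660 = 1.155.

1.15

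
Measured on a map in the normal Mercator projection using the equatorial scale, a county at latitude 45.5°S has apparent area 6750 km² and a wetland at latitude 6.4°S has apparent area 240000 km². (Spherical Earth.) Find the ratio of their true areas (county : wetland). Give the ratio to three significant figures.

Since Mercator area scale is 1/cos²φ, the true area equals the apparent area multiplied by cos²φ.
True area of county: 6750 × cos²(45.5°) = 6750 × 0.4913 = 3316 km².
True area of wetland: 240000 × cos²(6.4°) = 240000 × 0.9876 = 237000 km².
Ratio = 3316 / 237000 ≈ 0.0140.

0.0140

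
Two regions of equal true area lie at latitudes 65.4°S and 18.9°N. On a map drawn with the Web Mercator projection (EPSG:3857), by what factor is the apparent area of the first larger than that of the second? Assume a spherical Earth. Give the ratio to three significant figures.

On Mercator, area is exaggerated by sec²φ = 1/cos²φ.
At 65.4°: sec²(65.4°) = 1/0.4163² = 5.771.
At 18.9°: sec²(18.9°) = 1/0.9461² = 1.117.
Ratio = 5.771/1.117 = cos²(18.9°)/cos²(65.4°) ≈ 5.17.

5.17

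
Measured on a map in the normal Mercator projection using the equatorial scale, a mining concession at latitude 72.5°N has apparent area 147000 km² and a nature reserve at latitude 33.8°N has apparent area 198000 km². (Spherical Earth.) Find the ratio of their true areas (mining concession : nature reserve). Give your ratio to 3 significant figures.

0.0972

Mercator's areal exaggeration is sec²φ; hence true area = (apparent area) · cos²φ.
True area of mining concession: 147000 × cos²(72.5°) = 147000 × 0.09042 = 13290 km².
True area of nature reserve: 198000 × cos²(33.8°) = 198000 × 0.6905 = 136700 km².
Ratio = 13290 / 136700 ≈ 0.0972.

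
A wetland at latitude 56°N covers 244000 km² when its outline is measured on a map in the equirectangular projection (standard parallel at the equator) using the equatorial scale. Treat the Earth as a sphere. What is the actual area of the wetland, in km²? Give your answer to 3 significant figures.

136000 km²

Plate carrée maps x = Rλ, y = Rφ. The meridian scale is h = 1 and the parallel scale is k = 1/cos φ = sec φ.
Areal scale = h·k = 1 × sec φ; at 56°, h = 1.000, k = 1.788, so h·k = 1.788.
True area = apparent / (areal scale) = 244000 / 1.788 ≈ 136000 km².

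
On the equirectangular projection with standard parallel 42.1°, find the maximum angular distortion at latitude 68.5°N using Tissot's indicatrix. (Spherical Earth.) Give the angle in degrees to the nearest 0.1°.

In the equirectangular projection with standard parallel φ₀ = 42.1° (x = Rλ cos φ₀, y = Rφ), meridians are true-scale (h = 1) and the parallel scale is k = cos φ₀ / cos φ.
At 68.5°: h = 1.000, k = 2.024; principal scales a = 2.024, b = 1.000.
sin(ω/2) = (a − b)/(a + b) = 1.024/3.024 = 0.3387, so ω = 2 arcsin(0.3387) ≈ 39.6°.

39.6°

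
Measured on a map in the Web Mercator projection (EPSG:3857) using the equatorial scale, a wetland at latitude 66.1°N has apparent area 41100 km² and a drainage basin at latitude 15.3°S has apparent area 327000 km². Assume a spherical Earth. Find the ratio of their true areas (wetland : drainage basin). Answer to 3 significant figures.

Mercator's areal exaggeration is sec²φ; hence true area = (apparent area) · cos²φ.
True area of wetland: 41100 × cos²(66.1°) = 41100 × 0.1641 = 6746 km².
True area of drainage basin: 327000 × cos²(15.3°) = 327000 × 0.9304 = 304200 km².
Ratio = 6746 / 304200 ≈ 0.0222.

0.0222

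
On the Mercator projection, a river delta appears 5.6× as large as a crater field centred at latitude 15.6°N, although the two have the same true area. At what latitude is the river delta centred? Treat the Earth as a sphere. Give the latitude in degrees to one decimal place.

66.0°

Mercator areal scale is sec²φ, so apparent-area ratio = sec²φ₁ / sec²φ₂ = cos²φ₂ / cos²φ₁.
cos²φ₂ / cos²φ₁ = 5.6  ⇒  cos φ₁ = cos 15.6° / √5.6 = 0.9632/2.366 = 0.4070.
φ₁ = arccos(0.4070) ≈ 66.0°.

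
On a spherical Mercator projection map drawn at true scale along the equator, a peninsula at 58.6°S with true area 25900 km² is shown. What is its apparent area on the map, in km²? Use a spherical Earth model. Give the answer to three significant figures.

Mercator is conformal, so the point scale is isotropic: h = k = sec φ = 1/cos φ.
Areal scale = k² = sec²φ = 1/cos²(58.6°) = 1/0.5210² = 3.684.
Apparent area = 25900 × 3.684 ≈ 95400 km².

95400 km²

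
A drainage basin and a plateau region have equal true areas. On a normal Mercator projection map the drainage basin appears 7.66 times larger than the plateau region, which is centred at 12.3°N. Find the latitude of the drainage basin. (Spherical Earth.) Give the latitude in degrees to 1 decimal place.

69.3°

Mercator areal scale is sec²φ, so apparent-area ratio = sec²φ₁ / sec²φ₂ = cos²φ₂ / cos²φ₁.
cos²φ₂ / cos²φ₁ = 7.66  ⇒  cos φ₁ = cos 12.3° / √7.66 = 0.9770/2.768 = 0.3530.
φ₁ = arccos(0.3530) ≈ 69.3°.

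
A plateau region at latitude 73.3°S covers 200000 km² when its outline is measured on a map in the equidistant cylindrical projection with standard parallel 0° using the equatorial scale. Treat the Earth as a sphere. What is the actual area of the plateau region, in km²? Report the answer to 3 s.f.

57500 km²

In the plate carrée (x = Rλ, y = Rφ), meridians are true-scale (h = 1) and parallels are stretched by k = sec φ.
Areal scale = h·k = 1 × sec φ; at 73.3°, h = 1.000, k = 3.480, so h·k = 3.480.
True area = apparent / (areal scale) = 200000 / 3.480 ≈ 57500 km².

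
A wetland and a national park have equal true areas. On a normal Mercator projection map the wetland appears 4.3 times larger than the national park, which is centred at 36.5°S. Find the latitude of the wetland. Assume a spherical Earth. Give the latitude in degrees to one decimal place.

67.2°

Mercator areal scale is sec²φ, so apparent-area ratio = sec²φ₁ / sec²φ₂ = cos²φ₂ / cos²φ₁.
cos²φ₂ / cos²φ₁ = 4.3  ⇒  cos φ₁ = cos 36.5° / √4.3 = 0.8039/2.074 = 0.3877.
φ₁ = arccos(0.3877) ≈ 67.2°.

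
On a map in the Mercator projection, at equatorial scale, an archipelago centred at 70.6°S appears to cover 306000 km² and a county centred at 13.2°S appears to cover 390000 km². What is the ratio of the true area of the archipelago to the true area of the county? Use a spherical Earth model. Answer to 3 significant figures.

Since Mercator area scale is 1/cos²φ, the true area equals the apparent area multiplied by cos²φ.
True area of archipelago: 306000 × cos²(70.6°) = 306000 × 0.1103 = 33760 km².
True area of county: 390000 × cos²(13.2°) = 390000 × 0.9479 = 369700 km².
Ratio = 33760 / 369700 ≈ 0.0913.

0.0913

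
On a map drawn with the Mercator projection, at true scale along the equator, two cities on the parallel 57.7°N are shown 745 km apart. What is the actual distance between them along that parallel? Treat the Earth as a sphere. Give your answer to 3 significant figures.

398 km

For Mercator, h = k = sec φ (a conformal cylindrical projection has a single point scale, 1/cos φ).
Along the parallel at 57.7°, map distances are exaggerated by k = sec 57.7° = 1.871.
True distance = 745 / 1.871 = 745 × cos 57.7° ≈ 398 km.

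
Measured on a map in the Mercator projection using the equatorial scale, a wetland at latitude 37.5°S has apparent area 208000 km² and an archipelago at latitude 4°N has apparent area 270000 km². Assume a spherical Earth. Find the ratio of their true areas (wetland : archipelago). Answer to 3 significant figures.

0.487

Since Mercator area scale is 1/cos²φ, the true area equals the apparent area multiplied by cos²φ.
True area of wetland: 208000 × cos²(37.5°) = 208000 × 0.6294 = 130900 km².
True area of archipelago: 270000 × cos²(4°) = 270000 × 0.9951 = 268700 km².
Ratio = 130900 / 268700 ≈ 0.487.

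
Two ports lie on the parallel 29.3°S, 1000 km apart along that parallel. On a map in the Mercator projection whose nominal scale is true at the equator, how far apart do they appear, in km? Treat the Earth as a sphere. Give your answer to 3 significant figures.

Mercator is conformal, so the point scale is isotropic: h = k = sec φ = 1/cos φ.
Along the parallel, k = sec 29.3° = 1/0.8721 = 1.147.
Map distance = 1000 × 1.147 ≈ 1150 km.

1150 km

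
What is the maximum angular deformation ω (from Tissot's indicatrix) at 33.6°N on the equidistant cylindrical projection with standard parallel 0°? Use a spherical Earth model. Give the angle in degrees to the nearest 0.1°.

Plate carrée maps x = Rλ, y = Rφ. The meridian scale is h = 1 and the parallel scale is k = 1/cos φ = sec φ.
At 33.6°: h = 1.000, k = 1.201; principal scales a = 1.201, b = 1.000.
sin(ω/2) = (a − b)/(a + b) = 0.2006/2.201 = 0.09115, so ω = 2 arcsin(0.09115) ≈ 10.5°.

10.5°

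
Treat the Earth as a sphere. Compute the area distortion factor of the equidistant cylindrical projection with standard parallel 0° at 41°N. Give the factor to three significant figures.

For the equirectangular projection with φ₀ = 0 (plate carrée), h = 1 along meridians and k = sec φ along parallels.
Areal scale = h·k = 1 × sec φ; at 41°, h = 1.000, k = 1.325, so h·k = 1.325.

1.33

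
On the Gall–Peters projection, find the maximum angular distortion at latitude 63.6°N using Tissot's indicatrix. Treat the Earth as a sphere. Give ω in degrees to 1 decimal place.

Gall–Peters is a cylindrical equal-area projection with standard parallels at ±45°. Cylindrical equal-area (φ₀ = 45°): h = cos φ / cos 45° along meridians, k = cos 45° / cos φ along parallels; h·k = 1.
At 63.6°: h = 0.6288, k = 1.590; principal scales a = 1.590, b = 0.6288.
sin(ω/2) = (a − b)/(a + b) = 0.9615/2.219 = 0.4333, so ω = 2 arcsin(0.4333) ≈ 51.4°.

51.4°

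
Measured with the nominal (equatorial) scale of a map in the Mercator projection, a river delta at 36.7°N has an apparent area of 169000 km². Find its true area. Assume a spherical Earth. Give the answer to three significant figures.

109000 km²

Mercator is conformal, so the point scale is isotropic: h = k = sec φ = 1/cos φ.
Areal scale = k² = sec²φ = 1/cos²(36.7°) = 1/0.8018² = 1.556.
True area = apparent / (areal scale) = 169000 / 1.556 ≈ 109000 km².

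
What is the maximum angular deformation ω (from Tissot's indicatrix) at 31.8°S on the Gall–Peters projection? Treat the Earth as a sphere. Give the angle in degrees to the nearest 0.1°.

The Gall–Peters projection is cylindrical equal-area with φ₀ = 45°. A cylindrical equal-area projection with standard parallel φ₀ has meridian scale h = cos φ / cos φ₀ and parallel scale k = cos φ₀ / cos φ (so areas are preserved, h·k = 1).
At 31.8°: h = 1.202, k = 0.8320; principal scales a = 1.202, b = 0.8320.
sin(ω/2) = (a − b)/(a + b) = 0.3699/2.034 = 0.1819, so ω = 2 arcsin(0.1819) ≈ 21.0°.

21.0°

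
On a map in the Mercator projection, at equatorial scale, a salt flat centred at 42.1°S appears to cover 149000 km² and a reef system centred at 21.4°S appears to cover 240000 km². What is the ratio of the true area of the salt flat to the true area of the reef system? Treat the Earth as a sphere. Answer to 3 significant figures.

Mercator's areal exaggeration is sec²φ; hence true area = (apparent area) · cos²φ.
True area of salt flat: 149000 × cos²(42.1°) = 149000 × 0.5505 = 82030 km².
True area of reef system: 240000 × cos²(21.4°) = 240000 × 0.8669 = 208000 km².
Ratio = 82030 / 208000 ≈ 0.394.

0.394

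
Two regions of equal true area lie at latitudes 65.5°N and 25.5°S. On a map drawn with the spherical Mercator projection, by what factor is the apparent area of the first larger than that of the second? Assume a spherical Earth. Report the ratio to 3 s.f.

Mercator is conformal with k = sec φ, so areal scale = k² = sec²φ.
At 65.5°: sec²(65.5°) = 1/0.4147² = 5.815.
At 25.5°: sec²(25.5°) = 1/0.9026² = 1.228.
Ratio = 5.815/1.228 = cos²(25.5°)/cos²(65.5°) ≈ 4.74.

4.74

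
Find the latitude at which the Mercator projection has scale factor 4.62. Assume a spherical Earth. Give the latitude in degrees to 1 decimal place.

Mercator scale is k = sec φ = 1/cos φ.
1/cos φ = 4.62  ⇒  cos φ = 0.2165  ⇒  φ = arccos(0.2165) ≈ 77.5°.

77.5°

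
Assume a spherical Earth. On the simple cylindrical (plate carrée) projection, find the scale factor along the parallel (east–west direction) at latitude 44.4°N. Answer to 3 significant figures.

1.40

Plate carrée maps x = Rλ, y = Rφ. The meridian scale is h = 1 and the parallel scale is k = 1/cos φ = sec φ.
k = 1/cos 44.4° = 1/0.7145 = 1.400.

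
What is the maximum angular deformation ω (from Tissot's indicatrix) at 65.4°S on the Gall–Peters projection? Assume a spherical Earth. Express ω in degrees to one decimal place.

58.1°

The Gall–Peters projection is cylindrical equal-area with φ₀ = 45°. A cylindrical equal-area projection with standard parallel φ₀ has meridian scale h = cos φ / cos φ₀ and parallel scale k = cos φ₀ / cos φ (so areas are preserved, h·k = 1).
At 65.4°: h = 0.5887, k = 1.699; principal scales a = 1.699, b = 0.5887.
sin(ω/2) = (a − b)/(a + b) = 1.110/2.287 = 0.4852, so ω = 2 arcsin(0.4852) ≈ 58.1°.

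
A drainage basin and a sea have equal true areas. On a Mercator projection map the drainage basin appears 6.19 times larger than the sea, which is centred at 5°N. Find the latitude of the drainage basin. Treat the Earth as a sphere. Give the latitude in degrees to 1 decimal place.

Mercator areal scale is sec²φ, so apparent-area ratio = sec²φ₁ / sec²φ₂ = cos²φ₂ / cos²φ₁.
cos²φ₂ / cos²φ₁ = 6.19  ⇒  cos φ₁ = cos 5° / √6.19 = 0.9962/2.488 = 0.4004.
φ₁ = arccos(0.4004) ≈ 66.4°.

66.4°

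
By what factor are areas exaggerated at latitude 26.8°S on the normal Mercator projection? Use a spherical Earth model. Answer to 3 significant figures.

1.26

For Mercator, h = k = sec φ (a conformal cylindrical projection has a single point scale, 1/cos φ).
Areal scale = k² = sec²φ = 1/cos²(26.8°) = 1/0.8926² = 1.255.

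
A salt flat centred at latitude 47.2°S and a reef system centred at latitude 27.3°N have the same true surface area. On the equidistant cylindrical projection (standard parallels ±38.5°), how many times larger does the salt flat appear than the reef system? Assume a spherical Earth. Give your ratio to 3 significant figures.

1.31

The equidistant cylindrical projection with φ₀ = 38.5° has h = 1 (meridians true) and k = cos φ₀ / cos φ along parallels.
Areal scale at 47.2°: h·k = 1.000 × 1.152 = 1.152.
Areal scale at 27.3°: h·k = 1.000 × 0.8807 = 0.8807.
Ratio = 1.152/0.8807 ≈ 1.31.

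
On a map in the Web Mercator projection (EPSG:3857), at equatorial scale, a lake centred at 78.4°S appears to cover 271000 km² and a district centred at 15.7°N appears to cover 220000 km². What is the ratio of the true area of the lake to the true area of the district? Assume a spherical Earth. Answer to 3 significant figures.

Mercator's areal exaggeration is sec²φ; hence true area = (apparent area) · cos²φ.
True area of lake: 271000 × cos²(78.4°) = 271000 × 0.04043 = 10960 km².
True area of district: 220000 × cos²(15.7°) = 220000 × 0.9268 = 203900 km².
Ratio = 10960 / 203900 ≈ 0.0537.

0.0537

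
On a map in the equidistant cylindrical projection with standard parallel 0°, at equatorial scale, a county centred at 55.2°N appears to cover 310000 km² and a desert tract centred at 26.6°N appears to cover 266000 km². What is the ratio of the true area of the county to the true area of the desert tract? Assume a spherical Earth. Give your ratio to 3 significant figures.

0.744

On the plate carrée, areal scale = h·k = 1 × sec φ, so true area = apparent × cos φ.
True area of county: 310000 × cos(55.2°) = 310000 × 0.5707 = 176900 km².
True area of desert tract: 266000 × cos(26.6°) = 266000 × 0.8942 = 237800 km².
Ratio = 176900 / 237800 ≈ 0.744.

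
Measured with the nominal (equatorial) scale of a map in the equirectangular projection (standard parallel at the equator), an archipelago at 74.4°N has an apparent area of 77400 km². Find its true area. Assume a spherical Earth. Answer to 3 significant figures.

For the equirectangular projection with φ₀ = 0 (plate carrée), h = 1 along meridians and k = sec φ along parallels.
Areal scale = h·k = 1 × sec φ; at 74.4°, h = 1.000, k = 3.719, so h·k = 3.719.
True area = apparent / (areal scale) = 77400 / 3.719 ≈ 20800 km².

20800 km²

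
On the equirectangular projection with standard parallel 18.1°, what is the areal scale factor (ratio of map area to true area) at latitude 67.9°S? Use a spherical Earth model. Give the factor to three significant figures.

2.53

The equidistant cylindrical projection with φ₀ = 18.1° has h = 1 (meridians true) and k = cos φ₀ / cos φ along parallels.
Areal scale = h·k = 1 × cos φ₀ / cos φ; at 67.9°, h = 1.000, k = 2.526, so h·k = 2.526.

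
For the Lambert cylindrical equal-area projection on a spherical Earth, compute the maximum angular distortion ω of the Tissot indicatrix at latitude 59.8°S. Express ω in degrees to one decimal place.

73.2°

The Lambert cylindrical equal-area projection is the cylindrical equal-area projection with its standard parallel at the equator (φ₀ = 0). Cylindrical equal-area (φ₀ = 0°): h = cos φ / cos 0° along meridians, k = cos 0° / cos φ along parallels; h·k = 1.
At 59.8°: h = 0.5030, k = 1.988; principal scales a = 1.988, b = 0.5030.
sin(ω/2) = (a − b)/(a + b) = 1.485/2.491 = 0.5961, so ω = 2 arcsin(0.5961) ≈ 73.2°.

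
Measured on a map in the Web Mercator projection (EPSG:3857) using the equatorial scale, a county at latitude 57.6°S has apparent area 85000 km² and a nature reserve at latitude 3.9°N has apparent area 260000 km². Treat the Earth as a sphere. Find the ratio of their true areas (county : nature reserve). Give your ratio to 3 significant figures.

Since Mercator area scale is 1/cos²φ, the true area equals the apparent area multiplied by cos²φ.
True area of county: 85000 × cos²(57.6°) = 85000 × 0.2871 = 24400 km².
True area of nature reserve: 260000 × cos²(3.9°) = 260000 × 0.9954 = 258800 km².
Ratio = 24400 / 258800 ≈ 0.0943.

0.0943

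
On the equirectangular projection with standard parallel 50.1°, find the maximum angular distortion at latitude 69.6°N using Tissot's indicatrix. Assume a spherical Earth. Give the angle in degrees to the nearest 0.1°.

In the equirectangular projection with standard parallel φ₀ = 50.1° (x = Rλ cos φ₀, y = Rφ), meridians are true-scale (h = 1) and the parallel scale is k = cos φ₀ / cos φ.
At 69.6°: h = 1.000, k = 1.840; principal scales a = 1.840, b = 1.000.
sin(ω/2) = (a − b)/(a + b) = 0.8402/2.840 = 0.2958, so ω = 2 arcsin(0.2958) ≈ 34.4°.

34.4°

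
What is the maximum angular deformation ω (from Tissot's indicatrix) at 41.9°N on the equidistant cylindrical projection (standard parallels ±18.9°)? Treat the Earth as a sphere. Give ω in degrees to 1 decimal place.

In the equirectangular projection with standard parallel φ₀ = 18.9° (x = Rλ cos φ₀, y = Rφ), meridians are true-scale (h = 1) and the parallel scale is k = cos φ₀ / cos φ.
At 41.9°: h = 1.000, k = 1.271; principal scales a = 1.271, b = 1.000.
sin(ω/2) = (a − b)/(a + b) = 0.2711/2.271 = 0.1194, so ω = 2 arcsin(0.1194) ≈ 13.7°.

13.7°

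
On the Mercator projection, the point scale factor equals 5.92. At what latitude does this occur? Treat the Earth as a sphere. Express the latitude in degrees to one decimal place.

Mercator scale is k = sec φ = 1/cos φ.
1/cos φ = 5.92  ⇒  cos φ = 0.1689  ⇒  φ = arccos(0.1689) ≈ 80.3°.

80.3°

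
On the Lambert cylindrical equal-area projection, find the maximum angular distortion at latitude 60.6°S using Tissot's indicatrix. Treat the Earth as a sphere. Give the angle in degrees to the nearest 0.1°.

The Lambert cylindrical equal-area projection is the cylindrical equal-area projection with its standard parallel at the equator (φ₀ = 0). For cylindrical equal-area with standard parallel φ₀, h = cos φ / cos φ₀ and k = cos φ₀ / cos φ, so h·k = 1.
At 60.6°: h = 0.4909, k = 2.037; principal scales a = 2.037, b = 0.4909.
sin(ω/2) = (a − b)/(a + b) = 1.546/2.528 = 0.6116, so ω = 2 arcsin(0.6116) ≈ 75.4°.

75.4°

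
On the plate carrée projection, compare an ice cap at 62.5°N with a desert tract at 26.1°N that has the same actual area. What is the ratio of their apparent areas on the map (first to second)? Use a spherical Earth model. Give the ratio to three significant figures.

1.94

Plate carrée maps x = Rλ, y = Rφ. The meridian scale is h = 1 and the parallel scale is k = 1/cos φ = sec φ.
Areal scale at 62.5°: h·k = 1.000 × 2.166 = 2.166.
Areal scale at 26.1°: h·k = 1.000 × 1.114 = 1.114.
Ratio = 2.166/1.114 ≈ 1.94.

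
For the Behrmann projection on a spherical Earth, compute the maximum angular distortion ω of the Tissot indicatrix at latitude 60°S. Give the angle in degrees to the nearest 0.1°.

Behrmann is a cylindrical equal-area projection with standard parallels at ±30°. A cylindrical equal-area projection with standard parallel φ₀ has meridian scale h = cos φ / cos φ₀ and parallel scale k = cos φ₀ / cos φ (so areas are preserved, h·k = 1).
At 60°: h = 0.5774, k = 1.732; principal scales a = 1.732, b = 0.5774.
sin(ω/2) = (a − b)/(a + b) = 1.155/2.309 = 0.5000, so ω = 2 arcsin(0.5000) ≈ 60.0°.

60.0°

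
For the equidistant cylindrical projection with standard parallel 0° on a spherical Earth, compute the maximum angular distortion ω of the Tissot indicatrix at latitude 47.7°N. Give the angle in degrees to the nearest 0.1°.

22.5°

In the plate carrée (x = Rλ, y = Rφ), meridians are true-scale (h = 1) and parallels are stretched by k = sec φ.
At 47.7°: h = 1.000, k = 1.486; principal scales a = 1.486, b = 1.000.
sin(ω/2) = (a − b)/(a + b) = 0.4859/2.486 = 0.1954, so ω = 2 arcsin(0.1954) ≈ 22.5°.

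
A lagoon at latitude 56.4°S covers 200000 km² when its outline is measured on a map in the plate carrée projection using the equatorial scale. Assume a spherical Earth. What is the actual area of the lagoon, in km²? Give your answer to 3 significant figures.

111000 km²

For the equirectangular projection with φ₀ = 0 (plate carrée), h = 1 along meridians and k = sec φ along parallels.
Areal scale = h·k = 1 × sec φ; at 56.4°, h = 1.000, k = 1.807, so h·k = 1.807.
True area = apparent / (areal scale) = 200000 / 1.807 ≈ 111000 km².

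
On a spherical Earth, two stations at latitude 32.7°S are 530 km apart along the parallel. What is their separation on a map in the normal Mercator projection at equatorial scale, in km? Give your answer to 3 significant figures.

Mercator is conformal, so the point scale is isotropic: h = k = sec φ = 1/cos φ.
Along the parallel, k = sec 32.7° = 1/0.8415 = 1.188.
Map distance = 530 × 1.188 ≈ 630 km.

630 km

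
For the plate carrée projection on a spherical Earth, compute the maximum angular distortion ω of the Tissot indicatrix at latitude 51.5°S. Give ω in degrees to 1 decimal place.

For the equirectangular projection with φ₀ = 0 (plate carrée), h = 1 along meridians and k = sec φ along parallels.
At 51.5°: h = 1.000, k = 1.606; principal scales a = 1.606, b = 1.000.
sin(ω/2) = (a − b)/(a + b) = 0.6064/2.606 = 0.2327, so ω = 2 arcsin(0.2327) ≈ 26.9°.

26.9°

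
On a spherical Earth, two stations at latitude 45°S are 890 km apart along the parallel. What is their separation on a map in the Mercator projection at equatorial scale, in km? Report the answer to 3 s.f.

1260 km

The Mercator projection is conformal; its linear scale factor is the same in every direction and equals sec φ = 1/cos φ.
Along the parallel, k = sec 45° = 1/0.7071 = 1.414.
Map distance = 890 × 1.414 ≈ 1260 km.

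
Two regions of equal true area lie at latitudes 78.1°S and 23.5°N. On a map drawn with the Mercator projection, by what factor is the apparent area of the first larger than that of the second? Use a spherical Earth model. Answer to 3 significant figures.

Mercator is conformal with k = sec φ, so areal scale = k² = sec²φ.
At 78.1°: sec²(78.1°) = 1/0.2062² = 23.52.
At 23.5°: sec²(23.5°) = 1/0.9171² = 1.189.
Ratio = 23.52/1.189 = cos²(23.5°)/cos²(78.1°) ≈ 19.8.

19.8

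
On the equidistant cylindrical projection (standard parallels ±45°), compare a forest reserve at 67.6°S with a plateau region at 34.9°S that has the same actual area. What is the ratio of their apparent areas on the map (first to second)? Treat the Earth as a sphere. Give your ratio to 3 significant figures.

With standard parallel φ₀ = 45°, the equirectangular projection gives x = Rλ cos φ₀, y = Rφ, so h = 1 and k = cos 45° / cos φ.
Areal scale at 67.6°: h·k = 1.000 × 1.856 = 1.856.
Areal scale at 34.9°: h·k = 1.000 × 0.8622 = 0.8622.
Ratio = 1.856/0.8622 ≈ 2.15.

2.15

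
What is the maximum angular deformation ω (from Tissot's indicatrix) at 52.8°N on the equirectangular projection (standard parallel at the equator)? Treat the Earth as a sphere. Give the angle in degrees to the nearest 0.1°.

Plate carrée maps x = Rλ, y = Rφ. The meridian scale is h = 1 and the parallel scale is k = 1/cos φ = sec φ.
At 52.8°: h = 1.000, k = 1.654; principal scales a = 1.654, b = 1.000.
sin(ω/2) = (a − b)/(a + b) = 0.6540/2.654 = 0.2464, so ω = 2 arcsin(0.2464) ≈ 28.5°.

28.5°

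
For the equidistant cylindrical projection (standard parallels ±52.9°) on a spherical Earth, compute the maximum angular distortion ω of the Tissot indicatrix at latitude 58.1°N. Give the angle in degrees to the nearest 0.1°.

With standard parallel φ₀ = 52.9°, the equirectangular projection gives x = Rλ cos φ₀, y = Rφ, so h = 1 and k = cos 52.9° / cos φ.
At 58.1°: h = 1.000, k = 1.141; principal scales a = 1.141, b = 1.000.
sin(ω/2) = (a − b)/(a + b) = 0.1415/2.141 = 0.06607, so ω = 2 arcsin(0.06607) ≈ 7.6°.

7.6°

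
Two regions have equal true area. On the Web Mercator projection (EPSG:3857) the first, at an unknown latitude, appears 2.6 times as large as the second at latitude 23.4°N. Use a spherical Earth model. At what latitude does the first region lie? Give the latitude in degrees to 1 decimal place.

55.3°

On Mercator, (apparent₁)/(apparent₂) = sec²φ₁ / sec²φ₂ when true areas are equal.
cos²φ₂ / cos²φ₁ = 2.6  ⇒  cos φ₁ = cos 23.4° / √2.6 = 0.9178/1.612 = 0.5692.
φ₁ = arccos(0.5692) ≈ 55.3°.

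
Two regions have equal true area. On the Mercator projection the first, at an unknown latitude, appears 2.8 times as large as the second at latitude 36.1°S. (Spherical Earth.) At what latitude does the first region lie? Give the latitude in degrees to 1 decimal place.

For equal true areas on Mercator, apparent areas scale as sec²φ, so the ratio is cos²φ₂ / cos²φ₁.
cos²φ₂ / cos²φ₁ = 2.8  ⇒  cos φ₁ = cos 36.1° / √2.8 = 0.8080/1.673 = 0.4829.
φ₁ = arccos(0.4829) ≈ 61.1°.

61.1°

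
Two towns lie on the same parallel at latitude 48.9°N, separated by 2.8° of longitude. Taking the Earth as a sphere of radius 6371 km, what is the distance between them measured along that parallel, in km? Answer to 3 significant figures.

205 km

Arc length along a parallel = R cos φ · Δλ (with Δλ in radians).
= 6371 × cos 48.9° × (2.8° × π/180) = 6371 × 0.6574 × 0.04887 ≈ 205 km.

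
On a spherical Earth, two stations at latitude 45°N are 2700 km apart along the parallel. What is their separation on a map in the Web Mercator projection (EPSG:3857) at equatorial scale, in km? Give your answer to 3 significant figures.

The Mercator projection is conformal; its linear scale factor is the same in every direction and equals sec φ = 1/cos φ.
Along the parallel, k = sec 45° = 1/0.7071 = 1.414.
Map distance = 2700 × 1.414 ≈ 3820 km.

3820 km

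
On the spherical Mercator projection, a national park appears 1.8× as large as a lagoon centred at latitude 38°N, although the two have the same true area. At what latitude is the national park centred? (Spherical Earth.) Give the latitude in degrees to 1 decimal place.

54.0°

On Mercator, (apparent₁)/(apparent₂) = sec²φ₁ / sec²φ₂ when true areas are equal.
cos²φ₂ / cos²φ₁ = 1.8  ⇒  cos φ₁ = cos 38° / √1.8 = 0.7880/1.342 = 0.5873.
φ₁ = arccos(0.5873) ≈ 54.0°.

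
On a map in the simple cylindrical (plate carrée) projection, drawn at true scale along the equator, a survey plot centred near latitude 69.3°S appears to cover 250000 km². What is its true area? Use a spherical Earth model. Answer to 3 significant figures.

In the plate carrée (x = Rλ, y = Rφ), meridians are true-scale (h = 1) and parallels are stretched by k = sec φ.
Areal scale = h·k = 1 × sec φ; at 69.3°, h = 1.000, k = 2.829, so h·k = 2.829.
True area = apparent / (areal scale) = 250000 / 2.829 ≈ 88400 km².

88400 km²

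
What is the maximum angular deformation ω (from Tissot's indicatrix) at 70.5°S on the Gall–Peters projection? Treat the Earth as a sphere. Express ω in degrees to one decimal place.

78.9°

The Gall–Peters projection is cylindrical equal-area with φ₀ = 45°. A cylindrical equal-area projection with standard parallel φ₀ has meridian scale h = cos φ / cos φ₀ and parallel scale k = cos φ₀ / cos φ (so areas are preserved, h·k = 1).
At 70.5°: h = 0.4721, k = 2.118; principal scales a = 2.118, b = 0.4721.
sin(ω/2) = (a − b)/(a + b) = 1.646/2.590 = 0.6355, so ω = 2 arcsin(0.6355) ≈ 78.9°.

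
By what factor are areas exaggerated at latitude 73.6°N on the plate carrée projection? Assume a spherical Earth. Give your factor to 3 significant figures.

For the equirectangular projection with φ₀ = 0 (plate carrée), h = 1 along meridians and k = sec φ along parallels.
Areal scale = h·k = 1 × sec φ; at 73.6°, h = 1.000, k = 3.542, so h·k = 3.542.

3.54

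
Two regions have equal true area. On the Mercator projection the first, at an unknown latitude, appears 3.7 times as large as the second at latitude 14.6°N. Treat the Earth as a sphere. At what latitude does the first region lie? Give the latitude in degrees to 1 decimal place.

For equal true areas on Mercator, apparent areas scale as sec²φ, so the ratio is cos²φ₂ / cos²φ₁.
cos²φ₂ / cos²φ₁ = 3.7  ⇒  cos φ₁ = cos 14.6° / √3.7 = 0.9677/1.924 = 0.5031.
φ₁ = arccos(0.5031) ≈ 59.8°.

59.8°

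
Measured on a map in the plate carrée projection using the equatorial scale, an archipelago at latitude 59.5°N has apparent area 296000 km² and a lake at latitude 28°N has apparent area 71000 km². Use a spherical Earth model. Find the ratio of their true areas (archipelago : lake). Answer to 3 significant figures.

2.40

Plate carrée has h = 1 and k = sec φ, giving areal scale sec φ; true area = (apparent area) · cos φ.
True area of archipelago: 296000 × cos(59.5°) = 296000 × 0.5075 = 150200 km².
True area of lake: 71000 × cos(28°) = 71000 × 0.8829 = 62690 km².
Ratio = 150200 / 62690 ≈ 2.40.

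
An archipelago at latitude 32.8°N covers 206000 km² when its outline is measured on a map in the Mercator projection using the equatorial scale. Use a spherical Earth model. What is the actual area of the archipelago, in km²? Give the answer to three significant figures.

146000 km²

Mercator is conformal, so the point scale is isotropic: h = k = sec φ = 1/cos φ.
Areal scale = k² = sec²φ = 1/cos²(32.8°) = 1/0.8406² = 1.415.
True area = apparent / (areal scale) = 206000 / 1.415 ≈ 146000 km².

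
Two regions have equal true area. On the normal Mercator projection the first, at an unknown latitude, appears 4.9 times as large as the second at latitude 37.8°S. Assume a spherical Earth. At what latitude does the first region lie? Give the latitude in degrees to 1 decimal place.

69.1°

On Mercator, (apparent₁)/(apparent₂) = sec²φ₁ / sec²φ₂ when true areas are equal.
cos²φ₂ / cos²φ₁ = 4.9  ⇒  cos φ₁ = cos 37.8° / √4.9 = 0.7902/2.214 = 0.3570.
φ₁ = arccos(0.3570) ≈ 69.1°.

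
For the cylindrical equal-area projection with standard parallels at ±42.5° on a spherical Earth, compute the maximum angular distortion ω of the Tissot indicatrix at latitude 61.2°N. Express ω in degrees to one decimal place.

47.4°

Cylindrical equal-area (φ₀ = 42.5°): h = cos φ / cos 42.5° along meridians, k = cos 42.5° / cos φ along parallels; h·k = 1.
At 61.2°: h = 0.6534, k = 1.530; principal scales a = 1.530, b = 0.6534.
sin(ω/2) = (a − b)/(a + b) = 0.8770/2.184 = 0.4016, so ω = 2 arcsin(0.4016) ≈ 47.4°.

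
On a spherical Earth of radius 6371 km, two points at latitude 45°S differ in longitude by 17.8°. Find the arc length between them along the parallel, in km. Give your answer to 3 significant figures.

1400 km

Arc length along a parallel = R cos φ · Δλ (with Δλ in radians).
= 6371 × cos 45° × (17.8° × π/180) = 6371 × 0.7071 × 0.3107 ≈ 1400 km.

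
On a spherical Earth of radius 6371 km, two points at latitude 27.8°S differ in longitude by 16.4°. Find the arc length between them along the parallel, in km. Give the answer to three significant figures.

Arc length along a parallel = R cos φ · Δλ (with Δλ in radians).
= 6371 × cos 27.8° × (16.4° × π/180) = 6371 × 0.8846 × 0.2862 ≈ 1610 km.

1610 km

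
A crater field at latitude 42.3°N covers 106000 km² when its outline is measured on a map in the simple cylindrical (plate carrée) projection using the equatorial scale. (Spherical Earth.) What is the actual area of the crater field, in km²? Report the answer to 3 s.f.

In the plate carrée (x = Rλ, y = Rφ), meridians are true-scale (h = 1) and parallels are stretched by k = sec φ.
Areal scale = h·k = 1 × sec φ; at 42.3°, h = 1.000, k = 1.352, so h·k = 1.352.
True area = apparent / (areal scale) = 106000 / 1.352 ≈ 78400 km².

78400 km²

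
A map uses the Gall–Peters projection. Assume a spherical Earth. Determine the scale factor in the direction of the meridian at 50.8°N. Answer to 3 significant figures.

Gall–Peters is a cylindrical equal-area projection with standard parallels at ±45°. A cylindrical equal-area projection with standard parallel φ₀ has meridian scale h = cos φ / cos φ₀ and parallel scale k = cos φ₀ / cos φ (so areas are preserved, h·k = 1).
h = cos 50.8° / cos 45° = 0.6320/0.7071 = 0.8938.

0.894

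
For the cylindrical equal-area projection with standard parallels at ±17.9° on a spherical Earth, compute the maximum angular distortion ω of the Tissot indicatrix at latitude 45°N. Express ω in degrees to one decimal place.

33.5°

A cylindrical equal-area projection with standard parallel φ₀ has meridian scale h = cos φ / cos φ₀ and parallel scale k = cos φ₀ / cos φ (so areas are preserved, h·k = 1).
At 45°: h = 0.7431, k = 1.346; principal scales a = 1.346, b = 0.7431.
sin(ω/2) = (a − b)/(a + b) = 0.6027/2.089 = 0.2885, so ω = 2 arcsin(0.2885) ≈ 33.5°.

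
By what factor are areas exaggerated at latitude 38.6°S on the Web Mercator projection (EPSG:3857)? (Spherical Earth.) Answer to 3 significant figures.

Mercator is conformal, so the point scale is isotropic: h = k = sec φ = 1/cos φ.
Areal scale = k² = sec²φ = 1/cos²(38.6°) = 1/0.7815² = 1.637.

1.64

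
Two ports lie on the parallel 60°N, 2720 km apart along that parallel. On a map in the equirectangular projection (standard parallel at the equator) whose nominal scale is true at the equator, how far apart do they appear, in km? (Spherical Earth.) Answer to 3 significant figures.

Plate carrée maps x = Rλ, y = Rφ. The meridian scale is h = 1 and the parallel scale is k = 1/cos φ = sec φ.
Along the parallel, k = sec 60° = 1/0.5000 = 2.000.
Map distance = 2720 × 2.000 ≈ 5440 km.

5440 km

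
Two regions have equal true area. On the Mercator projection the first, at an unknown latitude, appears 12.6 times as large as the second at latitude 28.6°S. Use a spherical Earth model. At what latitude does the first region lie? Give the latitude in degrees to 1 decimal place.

75.7°

For equal true areas on Mercator, apparent areas scale as sec²φ, so the ratio is cos²φ₂ / cos²φ₁.
cos²φ₂ / cos²φ₁ = 12.6  ⇒  cos φ₁ = cos 28.6° / √12.6 = 0.8780/3.550 = 0.2473.
φ₁ = arccos(0.2473) ≈ 75.7°.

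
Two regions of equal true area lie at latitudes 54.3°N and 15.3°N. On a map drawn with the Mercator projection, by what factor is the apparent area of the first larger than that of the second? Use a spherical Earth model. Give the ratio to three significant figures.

Mercator areal scale is sec²φ.
At 54.3°: sec²(54.3°) = 1/0.5835² = 2.937.
At 15.3°: sec²(15.3°) = 1/0.9646² = 1.075.
Ratio = 2.937/1.075 = cos²(15.3°)/cos²(54.3°) ≈ 2.73.

2.73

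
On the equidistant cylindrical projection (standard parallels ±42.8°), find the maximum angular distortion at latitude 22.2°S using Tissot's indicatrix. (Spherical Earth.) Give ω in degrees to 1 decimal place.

In the equirectangular projection with standard parallel φ₀ = 42.8° (x = Rλ cos φ₀, y = Rφ), meridians are true-scale (h = 1) and the parallel scale is k = cos φ₀ / cos φ.
At 22.2°: h = 1.000, k = 0.7925; principal scales a = 1.000, b = 0.7925.
sin(ω/2) = (a − b)/(a + b) = 0.2075/1.792 = 0.1158, so ω = 2 arcsin(0.1158) ≈ 13.3°.

13.3°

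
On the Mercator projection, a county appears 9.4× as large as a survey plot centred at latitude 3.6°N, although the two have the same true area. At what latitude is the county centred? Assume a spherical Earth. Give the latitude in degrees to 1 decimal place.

On Mercator, (apparent₁)/(apparent₂) = sec²φ₁ / sec²φ₂ when true areas are equal.
cos²φ₂ / cos²φ₁ = 9.4  ⇒  cos φ₁ = cos 3.6° / √9.4 = 0.9980/3.066 = 0.3255.
φ₁ = arccos(0.3255) ≈ 71.0°.

71.0°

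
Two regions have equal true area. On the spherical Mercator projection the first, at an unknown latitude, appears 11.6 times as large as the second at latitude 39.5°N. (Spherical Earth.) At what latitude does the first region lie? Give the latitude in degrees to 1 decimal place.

76.9°

On Mercator, (apparent₁)/(apparent₂) = sec²φ₁ / sec²φ₂ when true areas are equal.
cos²φ₂ / cos²φ₁ = 11.6  ⇒  cos φ₁ = cos 39.5° / √11.6 = 0.7716/3.406 = 0.2266.
φ₁ = arccos(0.2266) ≈ 76.9°.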